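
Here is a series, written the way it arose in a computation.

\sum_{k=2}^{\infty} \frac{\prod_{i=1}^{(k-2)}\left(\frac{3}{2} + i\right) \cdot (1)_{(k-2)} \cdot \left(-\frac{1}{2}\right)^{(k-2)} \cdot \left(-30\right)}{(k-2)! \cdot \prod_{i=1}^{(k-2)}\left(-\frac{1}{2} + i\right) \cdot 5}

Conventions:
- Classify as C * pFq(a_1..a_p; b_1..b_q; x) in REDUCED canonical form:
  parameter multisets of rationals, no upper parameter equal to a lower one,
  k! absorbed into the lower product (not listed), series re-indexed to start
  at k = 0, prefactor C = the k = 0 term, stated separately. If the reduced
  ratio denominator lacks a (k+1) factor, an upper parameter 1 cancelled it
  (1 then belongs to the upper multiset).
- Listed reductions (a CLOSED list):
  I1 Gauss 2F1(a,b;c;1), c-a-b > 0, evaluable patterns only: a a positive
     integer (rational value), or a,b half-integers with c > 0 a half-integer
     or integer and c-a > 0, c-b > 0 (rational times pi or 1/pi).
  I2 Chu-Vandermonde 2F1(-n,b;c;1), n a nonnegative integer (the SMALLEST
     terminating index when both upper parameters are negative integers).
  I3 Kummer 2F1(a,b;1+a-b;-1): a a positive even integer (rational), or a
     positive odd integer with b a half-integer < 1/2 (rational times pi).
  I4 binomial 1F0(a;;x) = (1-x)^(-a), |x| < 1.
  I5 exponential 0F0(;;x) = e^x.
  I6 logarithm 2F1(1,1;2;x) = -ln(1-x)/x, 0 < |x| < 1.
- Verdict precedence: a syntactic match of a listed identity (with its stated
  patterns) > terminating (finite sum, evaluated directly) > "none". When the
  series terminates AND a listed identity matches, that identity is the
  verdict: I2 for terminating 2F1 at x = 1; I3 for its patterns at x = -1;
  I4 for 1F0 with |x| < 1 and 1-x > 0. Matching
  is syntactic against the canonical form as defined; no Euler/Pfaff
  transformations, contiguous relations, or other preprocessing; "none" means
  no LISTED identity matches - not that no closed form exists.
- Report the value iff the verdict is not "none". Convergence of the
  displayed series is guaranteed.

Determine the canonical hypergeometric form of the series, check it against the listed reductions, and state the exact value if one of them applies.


At argument -\frac{1}{2}: a 2F1 with upper {1, \frac{5}{2}}, lower {\frac{1}{2}}, scaled by C = -6. Verdict: none. Every listed pattern misses the 2F1 form at -\frac{1}{2}, upper {1, \frac{5}{2}}.

Structural cue: t_0 = -6 here, and the lower running product (C = -6) is a rising factorial.
Step ratio: r(k) = -\frac{1}{2} * (k+1) (k+\frac{5}{2}) / [(k+\frac{1}{2}) (k+1)] - rational in k. x = -\frac{1}{2}; t_0 = -6; negate the roots.


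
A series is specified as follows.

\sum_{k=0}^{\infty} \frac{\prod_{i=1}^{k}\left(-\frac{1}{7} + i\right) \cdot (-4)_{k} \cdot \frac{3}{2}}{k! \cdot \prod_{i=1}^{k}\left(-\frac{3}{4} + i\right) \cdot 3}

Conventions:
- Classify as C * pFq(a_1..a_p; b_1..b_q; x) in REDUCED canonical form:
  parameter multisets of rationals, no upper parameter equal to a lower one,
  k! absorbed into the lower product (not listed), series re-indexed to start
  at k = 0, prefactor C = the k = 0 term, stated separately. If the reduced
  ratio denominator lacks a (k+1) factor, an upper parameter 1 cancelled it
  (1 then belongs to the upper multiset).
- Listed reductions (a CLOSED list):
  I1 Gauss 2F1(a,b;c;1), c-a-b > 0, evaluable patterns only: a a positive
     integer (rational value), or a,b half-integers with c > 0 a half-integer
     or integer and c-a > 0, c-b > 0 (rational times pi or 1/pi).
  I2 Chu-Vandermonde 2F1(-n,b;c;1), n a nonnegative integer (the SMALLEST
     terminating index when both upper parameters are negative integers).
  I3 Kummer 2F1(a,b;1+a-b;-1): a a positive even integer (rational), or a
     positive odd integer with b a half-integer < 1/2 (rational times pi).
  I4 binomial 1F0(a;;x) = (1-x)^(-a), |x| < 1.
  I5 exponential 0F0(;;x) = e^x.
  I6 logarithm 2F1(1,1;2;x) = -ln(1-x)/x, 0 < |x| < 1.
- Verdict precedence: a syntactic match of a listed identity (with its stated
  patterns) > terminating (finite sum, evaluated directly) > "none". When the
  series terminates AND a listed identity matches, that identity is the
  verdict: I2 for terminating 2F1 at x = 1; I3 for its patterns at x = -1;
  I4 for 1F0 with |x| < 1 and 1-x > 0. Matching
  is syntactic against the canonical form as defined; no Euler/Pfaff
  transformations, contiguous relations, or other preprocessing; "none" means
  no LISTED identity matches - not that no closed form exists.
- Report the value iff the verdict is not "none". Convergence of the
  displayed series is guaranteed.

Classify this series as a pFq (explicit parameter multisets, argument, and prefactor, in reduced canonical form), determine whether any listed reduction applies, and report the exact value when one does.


With C = \frac{1}{2}: the canonical form is 2F1(-4, \frac{6}{7}; \frac{1}{4}; 1). Verdict: the Chu-Vandermonde identity I2 matches (terminating 2F1 at x = 1 with n = 4, b = 6/7, c = \frac{1}{4}). Its exact value is -\frac{12529}{72030}.

First insight: from the first term \frac{1}{2}: the lower running product (C = 1/2, x = 1) is a rising factorial.
Consecutive-term ratio: r(k) = 1 * (k-4) (k+\frac{6}{7}) / [(k+\frac{1}{4}) (k+1)] ; factor over Q: parameters, x = 1, and C = \frac{1}{2}.


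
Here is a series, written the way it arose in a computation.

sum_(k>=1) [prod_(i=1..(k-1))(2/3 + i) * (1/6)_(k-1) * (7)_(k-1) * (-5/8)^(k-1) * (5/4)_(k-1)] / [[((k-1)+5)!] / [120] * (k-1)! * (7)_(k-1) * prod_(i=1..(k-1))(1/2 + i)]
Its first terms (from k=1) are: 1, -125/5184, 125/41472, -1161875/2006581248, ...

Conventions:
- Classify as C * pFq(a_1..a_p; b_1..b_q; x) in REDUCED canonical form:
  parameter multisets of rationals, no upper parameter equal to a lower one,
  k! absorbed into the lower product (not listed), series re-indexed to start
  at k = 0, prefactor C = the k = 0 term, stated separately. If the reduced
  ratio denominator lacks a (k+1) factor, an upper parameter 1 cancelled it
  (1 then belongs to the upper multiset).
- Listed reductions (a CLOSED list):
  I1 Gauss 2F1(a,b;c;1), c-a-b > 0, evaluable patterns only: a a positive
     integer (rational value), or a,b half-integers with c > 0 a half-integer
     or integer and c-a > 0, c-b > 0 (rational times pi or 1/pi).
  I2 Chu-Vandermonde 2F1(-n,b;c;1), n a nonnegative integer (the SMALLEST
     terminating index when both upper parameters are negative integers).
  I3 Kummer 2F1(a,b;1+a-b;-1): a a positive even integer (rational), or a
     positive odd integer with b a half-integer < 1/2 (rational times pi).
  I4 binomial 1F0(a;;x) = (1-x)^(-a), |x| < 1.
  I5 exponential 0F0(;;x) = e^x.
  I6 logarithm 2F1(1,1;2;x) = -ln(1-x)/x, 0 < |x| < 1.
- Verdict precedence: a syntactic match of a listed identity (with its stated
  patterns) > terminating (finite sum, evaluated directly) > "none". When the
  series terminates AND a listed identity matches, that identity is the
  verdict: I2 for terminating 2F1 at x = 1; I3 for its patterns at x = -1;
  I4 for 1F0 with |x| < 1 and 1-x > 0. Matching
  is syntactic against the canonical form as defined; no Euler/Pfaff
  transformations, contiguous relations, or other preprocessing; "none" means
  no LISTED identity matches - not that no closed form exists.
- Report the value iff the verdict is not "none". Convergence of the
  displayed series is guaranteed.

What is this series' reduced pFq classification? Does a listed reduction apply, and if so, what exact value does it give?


Key observation: x = (-5/8) and the denominator's factorial ratio (C = 1) is a lower Pochhammer.
Step ratio: r(k) = (-5/8) * (k+1/6) (k+5/4) (k+5/3) / [(k+3/2) (k+6) (k+1)] - rational in k. x = (-5/8); t_0 = 1; negate the roots.

At argument -5/8: a 3F2 with upper {1/6, 5/4, 5/3}, lower {3/2, 6}, scaled by C = 1. Verdict: none. No listed pattern accepts 3F2(1/6, 5/4, 5/3; 3/2, 6; -5/8).


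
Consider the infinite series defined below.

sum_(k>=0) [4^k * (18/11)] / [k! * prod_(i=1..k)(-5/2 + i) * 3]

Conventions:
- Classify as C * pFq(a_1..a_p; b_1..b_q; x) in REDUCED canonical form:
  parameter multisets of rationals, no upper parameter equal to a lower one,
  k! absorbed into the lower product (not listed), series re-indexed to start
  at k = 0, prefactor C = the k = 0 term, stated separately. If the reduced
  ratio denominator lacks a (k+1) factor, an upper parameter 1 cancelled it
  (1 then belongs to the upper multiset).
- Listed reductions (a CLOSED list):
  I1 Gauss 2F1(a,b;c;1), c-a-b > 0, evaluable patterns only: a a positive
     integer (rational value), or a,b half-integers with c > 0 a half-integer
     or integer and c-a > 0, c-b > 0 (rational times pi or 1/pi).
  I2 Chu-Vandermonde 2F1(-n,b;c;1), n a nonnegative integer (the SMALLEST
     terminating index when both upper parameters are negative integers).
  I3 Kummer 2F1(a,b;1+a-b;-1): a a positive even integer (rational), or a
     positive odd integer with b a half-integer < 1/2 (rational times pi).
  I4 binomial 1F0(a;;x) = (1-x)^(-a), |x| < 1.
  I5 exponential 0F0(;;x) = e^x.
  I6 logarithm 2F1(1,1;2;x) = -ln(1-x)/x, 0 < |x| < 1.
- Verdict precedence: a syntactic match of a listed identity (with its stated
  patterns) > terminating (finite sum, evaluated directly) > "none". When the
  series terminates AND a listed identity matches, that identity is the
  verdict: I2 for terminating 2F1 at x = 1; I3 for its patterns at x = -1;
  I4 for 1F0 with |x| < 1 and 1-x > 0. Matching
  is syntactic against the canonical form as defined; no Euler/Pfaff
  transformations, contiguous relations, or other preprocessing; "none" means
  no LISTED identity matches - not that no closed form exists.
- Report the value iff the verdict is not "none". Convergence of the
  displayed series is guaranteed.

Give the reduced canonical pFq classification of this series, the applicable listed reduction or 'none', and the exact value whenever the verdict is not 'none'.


Structural cue: t_0 = 6/11 here, and the lower running product (prefactor 6/11) is a rising factorial.
Step ratio: r(k) = 4 * 1 / [(k-3/2) (k+1)] - rational in k, leading ratio 4; with t_0 = 6/11, classification follows.

Classification (C = 6/11): 0F1 with upper {-}, lower {-3/2}, argument x = 4. Verdict: none. No listed pattern accepts 0F1(-; -3/2; 4).


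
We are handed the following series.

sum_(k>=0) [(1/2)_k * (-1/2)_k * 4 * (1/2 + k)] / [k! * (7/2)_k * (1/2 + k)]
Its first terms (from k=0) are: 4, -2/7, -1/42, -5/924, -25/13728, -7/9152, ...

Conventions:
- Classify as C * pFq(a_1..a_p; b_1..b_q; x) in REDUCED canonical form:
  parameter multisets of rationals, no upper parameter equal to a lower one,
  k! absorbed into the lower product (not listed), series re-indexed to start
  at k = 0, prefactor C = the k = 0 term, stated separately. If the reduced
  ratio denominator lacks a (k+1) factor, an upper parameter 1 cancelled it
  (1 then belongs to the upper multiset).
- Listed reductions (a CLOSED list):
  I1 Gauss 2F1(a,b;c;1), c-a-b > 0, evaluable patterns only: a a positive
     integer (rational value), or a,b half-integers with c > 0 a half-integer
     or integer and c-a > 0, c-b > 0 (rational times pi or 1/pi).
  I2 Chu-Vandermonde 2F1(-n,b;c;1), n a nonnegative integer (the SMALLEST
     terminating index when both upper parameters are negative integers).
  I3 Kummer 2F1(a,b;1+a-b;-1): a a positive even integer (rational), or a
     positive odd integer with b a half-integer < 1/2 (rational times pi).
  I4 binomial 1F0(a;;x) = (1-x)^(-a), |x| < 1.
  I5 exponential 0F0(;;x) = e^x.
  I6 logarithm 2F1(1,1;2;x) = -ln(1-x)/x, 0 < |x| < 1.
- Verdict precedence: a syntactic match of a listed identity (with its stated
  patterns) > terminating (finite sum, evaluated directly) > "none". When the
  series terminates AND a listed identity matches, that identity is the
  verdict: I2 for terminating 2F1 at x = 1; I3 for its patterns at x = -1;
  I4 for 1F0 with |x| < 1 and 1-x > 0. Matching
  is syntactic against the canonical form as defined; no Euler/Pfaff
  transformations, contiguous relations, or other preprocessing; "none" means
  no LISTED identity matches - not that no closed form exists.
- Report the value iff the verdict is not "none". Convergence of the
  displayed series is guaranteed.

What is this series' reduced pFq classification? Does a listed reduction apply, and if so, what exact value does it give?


Key observation: t_0 being 4, k + 1/2 divides numerator and denominator alike; C = 4 after cancelling.
Consecutive-term ratio: r(k) = 1 * (k-1/2) (k+1/2) / [(k+7/2) (k+1)] - rational; roots negated = parameters, x = 1, C = 4.

Canonical form: C = 4 times 2F1 with upper {-1/2, 1/2}, lower {7/2}, x = 1. Verdict (x = 1): Gauss's theorem I1 (half-integer case) applies (x = 1; upper {-1/2, 1/2} half-integers, c = 7/2 in the evaluable pattern). Sum: (75/64) * pi.


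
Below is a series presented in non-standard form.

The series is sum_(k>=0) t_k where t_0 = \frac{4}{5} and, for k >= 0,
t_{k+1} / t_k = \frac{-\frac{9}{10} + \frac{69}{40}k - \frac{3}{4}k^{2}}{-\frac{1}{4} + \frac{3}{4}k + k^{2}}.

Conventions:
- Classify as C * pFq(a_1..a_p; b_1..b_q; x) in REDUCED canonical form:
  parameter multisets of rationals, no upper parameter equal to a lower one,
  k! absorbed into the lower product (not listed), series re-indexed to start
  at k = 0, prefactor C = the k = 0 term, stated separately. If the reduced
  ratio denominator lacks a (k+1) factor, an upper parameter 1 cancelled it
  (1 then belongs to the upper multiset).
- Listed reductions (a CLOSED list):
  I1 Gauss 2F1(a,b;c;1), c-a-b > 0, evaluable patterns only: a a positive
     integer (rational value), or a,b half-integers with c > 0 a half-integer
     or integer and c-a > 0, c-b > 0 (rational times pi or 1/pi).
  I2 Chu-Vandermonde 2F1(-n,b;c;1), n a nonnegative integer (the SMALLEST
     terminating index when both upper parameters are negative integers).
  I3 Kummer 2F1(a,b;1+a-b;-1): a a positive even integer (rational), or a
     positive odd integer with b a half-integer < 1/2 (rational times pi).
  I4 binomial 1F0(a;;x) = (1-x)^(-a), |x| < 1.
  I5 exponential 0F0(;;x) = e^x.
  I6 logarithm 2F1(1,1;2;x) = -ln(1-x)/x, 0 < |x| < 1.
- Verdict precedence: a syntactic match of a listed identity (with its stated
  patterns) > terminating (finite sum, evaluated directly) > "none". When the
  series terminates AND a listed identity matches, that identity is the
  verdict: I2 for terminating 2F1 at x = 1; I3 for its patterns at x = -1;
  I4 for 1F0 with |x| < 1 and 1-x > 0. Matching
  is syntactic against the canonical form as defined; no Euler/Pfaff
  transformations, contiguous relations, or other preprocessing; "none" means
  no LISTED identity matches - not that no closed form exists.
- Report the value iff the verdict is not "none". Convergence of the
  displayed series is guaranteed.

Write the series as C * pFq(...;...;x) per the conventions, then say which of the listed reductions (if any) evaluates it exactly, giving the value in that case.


The tell: x = -\frac{3}{4} and roots of the ratio polynomials (C = 4/5) are the negated parameters.
Adjacent-term ratio: r(k) = -\frac{3}{4} * (k-\frac{3}{2}) (k-\frac{4}{5}) / [(k-\frac{1}{4}) (k+1)] - rational in k, leading ratio -\frac{3}{4}; with t_0 = \frac{4}{5}, classification follows.

At argument -\frac{3}{4}: a 2F1 with upper {-\frac{3}{2}, -\frac{4}{5}}, lower {-\frac{1}{4}}, scaled by C = \frac{4}{5}. Verdict: none - this 2F1 at x = -\frac{3}{4} matches no listed pattern, and upper {-\frac{3}{2}, -\frac{4}{5}} holds no stopper.


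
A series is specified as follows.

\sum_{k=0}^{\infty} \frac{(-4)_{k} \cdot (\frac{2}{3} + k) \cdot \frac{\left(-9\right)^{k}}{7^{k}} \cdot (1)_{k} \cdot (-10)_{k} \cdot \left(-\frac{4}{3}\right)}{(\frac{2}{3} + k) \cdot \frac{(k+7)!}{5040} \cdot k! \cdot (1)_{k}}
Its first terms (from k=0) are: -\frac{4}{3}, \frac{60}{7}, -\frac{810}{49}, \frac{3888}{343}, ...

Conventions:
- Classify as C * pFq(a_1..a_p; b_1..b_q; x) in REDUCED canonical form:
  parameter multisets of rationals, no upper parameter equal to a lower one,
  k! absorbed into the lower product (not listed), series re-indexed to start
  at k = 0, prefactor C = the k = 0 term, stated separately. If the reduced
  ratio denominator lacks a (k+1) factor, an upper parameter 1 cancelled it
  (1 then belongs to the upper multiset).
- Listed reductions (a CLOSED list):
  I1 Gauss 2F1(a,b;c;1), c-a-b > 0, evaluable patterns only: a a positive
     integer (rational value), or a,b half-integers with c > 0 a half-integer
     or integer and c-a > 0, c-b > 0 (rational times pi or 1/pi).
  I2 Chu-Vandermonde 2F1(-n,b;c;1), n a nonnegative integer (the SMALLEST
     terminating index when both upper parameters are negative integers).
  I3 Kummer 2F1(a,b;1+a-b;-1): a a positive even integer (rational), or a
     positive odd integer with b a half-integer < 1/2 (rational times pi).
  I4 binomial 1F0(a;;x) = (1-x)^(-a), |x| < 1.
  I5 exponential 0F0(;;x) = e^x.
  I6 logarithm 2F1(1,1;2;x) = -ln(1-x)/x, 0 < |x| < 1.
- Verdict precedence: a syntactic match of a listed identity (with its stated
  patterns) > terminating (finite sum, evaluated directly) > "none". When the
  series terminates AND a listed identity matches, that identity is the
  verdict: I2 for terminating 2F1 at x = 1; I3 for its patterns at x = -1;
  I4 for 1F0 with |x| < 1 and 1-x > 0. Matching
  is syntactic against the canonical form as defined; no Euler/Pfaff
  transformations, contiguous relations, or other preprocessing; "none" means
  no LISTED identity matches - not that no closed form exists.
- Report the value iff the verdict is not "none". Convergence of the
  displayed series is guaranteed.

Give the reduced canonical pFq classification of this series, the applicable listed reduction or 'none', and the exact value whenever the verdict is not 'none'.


The series (x = -\frac{9}{7}) is 2F1: upper {-10, -4}, lower {8}, prefactor -\frac{4}{3}. Verdict: terminating. (-4)_k vanishes past k = 4, leaving a 5-term sum, computed directly. Hence: -\frac{446}{1617}.

First insight: x = -\frac{9}{7} and k + 2/3 divides numerator and denominator alike; C = -4/3, x = -9/7 after cancelling.
Ratio: r(k) = -\frac{9}{7} * (k-10) (k-4) / [(k+8) (k+1)] - rational in k. x = -\frac{9}{7}; t_0 = -\frac{4}{3}; negate the roots.


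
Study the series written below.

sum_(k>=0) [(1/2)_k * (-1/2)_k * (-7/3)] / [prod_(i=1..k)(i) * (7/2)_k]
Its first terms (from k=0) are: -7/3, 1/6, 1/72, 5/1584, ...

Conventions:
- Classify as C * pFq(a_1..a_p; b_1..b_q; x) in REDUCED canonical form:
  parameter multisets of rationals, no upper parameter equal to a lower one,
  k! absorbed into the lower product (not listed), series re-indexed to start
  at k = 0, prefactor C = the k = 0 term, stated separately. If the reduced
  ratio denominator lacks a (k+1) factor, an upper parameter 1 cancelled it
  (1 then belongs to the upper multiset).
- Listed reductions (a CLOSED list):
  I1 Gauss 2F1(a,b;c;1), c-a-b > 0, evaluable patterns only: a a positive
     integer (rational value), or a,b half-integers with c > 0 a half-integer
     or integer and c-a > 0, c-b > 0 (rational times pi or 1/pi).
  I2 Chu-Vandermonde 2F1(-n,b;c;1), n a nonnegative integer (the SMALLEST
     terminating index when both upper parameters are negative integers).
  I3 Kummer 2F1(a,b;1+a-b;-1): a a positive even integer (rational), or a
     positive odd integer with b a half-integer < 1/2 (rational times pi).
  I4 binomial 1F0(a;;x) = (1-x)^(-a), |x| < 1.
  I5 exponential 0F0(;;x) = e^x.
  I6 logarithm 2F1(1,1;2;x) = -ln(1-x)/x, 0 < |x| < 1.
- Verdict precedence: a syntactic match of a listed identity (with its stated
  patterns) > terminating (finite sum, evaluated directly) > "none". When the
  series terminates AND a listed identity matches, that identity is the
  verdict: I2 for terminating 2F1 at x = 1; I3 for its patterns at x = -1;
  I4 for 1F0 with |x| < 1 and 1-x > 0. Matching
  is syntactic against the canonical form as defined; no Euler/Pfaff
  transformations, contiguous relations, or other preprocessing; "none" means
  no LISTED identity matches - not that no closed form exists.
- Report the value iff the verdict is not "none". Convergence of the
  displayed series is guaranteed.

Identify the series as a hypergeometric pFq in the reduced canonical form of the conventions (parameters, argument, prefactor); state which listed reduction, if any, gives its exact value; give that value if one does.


Classification (C = -7/3): 2F1 with upper {-1/2, 1/2}, lower {7/2}, argument x = 1. Verdict: Gauss's theorem I1 (half-integer case) matches (x = 1; upper {-1/2, 1/2} half-integers, c = 7/2 in the evaluable pattern). Its exact value is (-175/256) * pi.

Key observation: x = 1 and the product of the first k integers (C = -7/3, x = 1) is k!.
Step ratio: r(k) = 1 * (k-1/2) (k+1/2) / [(k+7/2) (k+1)] ; factor over Q: parameters, x = 1, and C = -7/3.


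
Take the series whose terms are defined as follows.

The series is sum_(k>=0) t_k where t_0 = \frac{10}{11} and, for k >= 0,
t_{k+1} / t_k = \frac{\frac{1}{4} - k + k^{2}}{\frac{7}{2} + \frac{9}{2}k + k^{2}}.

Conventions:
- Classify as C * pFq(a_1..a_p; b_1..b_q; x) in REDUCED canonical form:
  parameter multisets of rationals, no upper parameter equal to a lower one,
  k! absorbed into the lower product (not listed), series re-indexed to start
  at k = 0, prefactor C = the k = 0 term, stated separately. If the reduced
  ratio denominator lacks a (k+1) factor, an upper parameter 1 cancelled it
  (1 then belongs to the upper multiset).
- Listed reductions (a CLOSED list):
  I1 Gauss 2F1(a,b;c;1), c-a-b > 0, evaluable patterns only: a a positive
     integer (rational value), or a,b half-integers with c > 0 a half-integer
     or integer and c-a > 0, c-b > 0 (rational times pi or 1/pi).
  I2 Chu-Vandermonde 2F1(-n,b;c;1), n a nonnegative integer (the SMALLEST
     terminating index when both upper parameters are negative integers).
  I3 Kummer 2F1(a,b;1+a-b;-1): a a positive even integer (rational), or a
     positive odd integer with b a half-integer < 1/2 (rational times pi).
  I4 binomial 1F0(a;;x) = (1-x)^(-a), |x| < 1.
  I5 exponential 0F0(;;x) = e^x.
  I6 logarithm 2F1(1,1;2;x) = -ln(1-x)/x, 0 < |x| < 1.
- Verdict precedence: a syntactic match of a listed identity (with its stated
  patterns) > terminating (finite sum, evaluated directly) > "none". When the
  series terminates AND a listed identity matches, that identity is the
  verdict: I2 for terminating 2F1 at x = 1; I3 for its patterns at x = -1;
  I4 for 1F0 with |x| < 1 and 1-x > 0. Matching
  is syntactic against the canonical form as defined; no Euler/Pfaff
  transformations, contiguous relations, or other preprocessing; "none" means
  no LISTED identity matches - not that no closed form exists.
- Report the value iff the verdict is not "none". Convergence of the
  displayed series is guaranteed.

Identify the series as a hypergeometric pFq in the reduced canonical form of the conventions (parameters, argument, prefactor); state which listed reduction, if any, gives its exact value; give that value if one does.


First insight: from the first term \frac{10}{11}: the expanded ratio factors over Q; C = 10/11, roots give parameters.
Term ratio: r(k) = 1 * (k-\frac{1}{2}) (k-\frac{1}{2}) / [(k+\frac{7}{2}) (k+1)] - rational in k, leading ratio 1; with t_0 = \frac{10}{11}, classification follows.

x = 1 here; the reduced form reads 2F1, upper {-\frac{1}{2}, -\frac{1}{2}}, lower {\frac{7}{2}}, C = \frac{10}{11}. Verdict at x = 1: Gauss (I1, half-integer pattern) matches (x = 1; upper {-\frac{1}{2}, -\frac{1}{2}} half-integers, c = \frac{7}{2} in the evaluable pattern). Sum: \frac{875}{2816} \cdot \pi.


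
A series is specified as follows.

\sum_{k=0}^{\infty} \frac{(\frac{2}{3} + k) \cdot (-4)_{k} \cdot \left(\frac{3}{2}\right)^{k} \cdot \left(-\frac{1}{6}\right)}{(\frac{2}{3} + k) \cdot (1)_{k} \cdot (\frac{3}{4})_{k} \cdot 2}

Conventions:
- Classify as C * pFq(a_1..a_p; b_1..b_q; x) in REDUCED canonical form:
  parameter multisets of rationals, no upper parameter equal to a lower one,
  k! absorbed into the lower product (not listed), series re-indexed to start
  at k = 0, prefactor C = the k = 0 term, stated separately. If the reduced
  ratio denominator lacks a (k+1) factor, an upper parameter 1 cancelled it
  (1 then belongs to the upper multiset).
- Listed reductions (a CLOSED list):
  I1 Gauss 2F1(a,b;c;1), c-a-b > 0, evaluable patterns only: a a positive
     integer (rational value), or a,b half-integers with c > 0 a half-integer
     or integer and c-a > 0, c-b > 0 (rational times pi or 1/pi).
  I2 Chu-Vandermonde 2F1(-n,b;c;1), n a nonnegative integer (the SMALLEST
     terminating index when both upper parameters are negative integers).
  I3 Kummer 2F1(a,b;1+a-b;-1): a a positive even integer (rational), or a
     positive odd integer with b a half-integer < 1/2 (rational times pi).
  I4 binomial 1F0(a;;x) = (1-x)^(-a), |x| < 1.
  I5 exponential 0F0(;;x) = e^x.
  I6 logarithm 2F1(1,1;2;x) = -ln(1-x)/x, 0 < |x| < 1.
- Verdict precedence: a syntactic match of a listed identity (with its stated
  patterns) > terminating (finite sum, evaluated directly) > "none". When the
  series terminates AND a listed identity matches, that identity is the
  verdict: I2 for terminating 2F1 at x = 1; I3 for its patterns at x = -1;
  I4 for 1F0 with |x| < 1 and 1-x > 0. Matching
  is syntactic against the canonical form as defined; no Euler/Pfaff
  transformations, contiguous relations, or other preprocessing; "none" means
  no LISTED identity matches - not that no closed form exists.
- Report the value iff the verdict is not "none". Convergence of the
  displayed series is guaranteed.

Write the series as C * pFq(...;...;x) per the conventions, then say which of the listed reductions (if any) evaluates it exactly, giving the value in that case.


The tell: from the first term -\frac{1}{12}: the constant factors (C = -1/12) combine into one prefactor.
Ratio: r(k) = \frac{3}{2} * (k-4) / [(k+\frac{3}{4}) (k+1)] - poly over poly, x = \frac{3}{2} from leading terms; C = -\frac{1}{12} at k = 0.

At argument \frac{3}{2}: a 1F1 with upper {-4}, lower {\frac{3}{4}}, scaled by C = -\frac{1}{12}. Verdict: terminating - upper -4 stops the sum at k = 4; the 5 terms are added exactly. Its exact value is \frac{31}{4620}.


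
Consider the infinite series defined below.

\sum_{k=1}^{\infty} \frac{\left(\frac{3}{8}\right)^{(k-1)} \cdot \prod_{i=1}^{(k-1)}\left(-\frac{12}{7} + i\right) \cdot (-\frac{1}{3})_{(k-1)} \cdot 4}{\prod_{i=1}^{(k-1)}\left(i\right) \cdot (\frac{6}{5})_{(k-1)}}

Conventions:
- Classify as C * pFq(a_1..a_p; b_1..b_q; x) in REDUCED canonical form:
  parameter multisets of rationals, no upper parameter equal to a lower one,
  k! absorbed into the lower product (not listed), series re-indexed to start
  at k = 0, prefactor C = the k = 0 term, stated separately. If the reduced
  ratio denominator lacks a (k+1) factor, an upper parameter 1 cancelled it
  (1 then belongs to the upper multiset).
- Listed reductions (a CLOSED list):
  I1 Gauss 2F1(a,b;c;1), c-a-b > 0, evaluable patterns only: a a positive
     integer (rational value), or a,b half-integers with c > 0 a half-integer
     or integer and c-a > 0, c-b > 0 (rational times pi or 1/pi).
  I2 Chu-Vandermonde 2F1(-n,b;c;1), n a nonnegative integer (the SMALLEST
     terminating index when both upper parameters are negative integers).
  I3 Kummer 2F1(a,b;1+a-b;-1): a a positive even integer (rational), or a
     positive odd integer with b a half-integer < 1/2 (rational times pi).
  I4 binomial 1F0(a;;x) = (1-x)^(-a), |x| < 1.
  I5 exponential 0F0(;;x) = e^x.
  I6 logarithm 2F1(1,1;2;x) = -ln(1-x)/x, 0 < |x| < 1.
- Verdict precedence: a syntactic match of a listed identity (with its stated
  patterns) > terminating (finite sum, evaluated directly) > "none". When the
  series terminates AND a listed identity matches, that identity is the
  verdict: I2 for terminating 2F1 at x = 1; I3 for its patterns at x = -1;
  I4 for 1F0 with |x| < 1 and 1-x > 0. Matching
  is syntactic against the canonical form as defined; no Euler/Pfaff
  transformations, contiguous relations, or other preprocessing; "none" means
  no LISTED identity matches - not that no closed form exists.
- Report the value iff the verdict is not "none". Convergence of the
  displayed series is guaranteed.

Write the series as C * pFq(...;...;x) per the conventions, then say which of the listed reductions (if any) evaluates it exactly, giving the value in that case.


Classification (C = 4): 2F1 with upper {-\frac{5}{7}, -\frac{1}{3}}, lower {\frac{6}{5}}, argument x = \frac{3}{8}. Verdict: none (x = \frac{3}{8}): each listed identity misses the multisets {-\frac{5}{7}, -\frac{1}{3}} ; {\frac{6}{5}}.

Key observation: t_0 = 4 here, and the running product (C = 4, x = 3/8) telescopes to a rising factorial.
Step ratio: r(k) = \frac{3}{8} * (k-\frac{5}{7}) (k-\frac{1}{3}) / [(k+\frac{6}{5}) (k+1)] ; factor over Q: parameters, x = \frac{3}{8}, and C = 4.


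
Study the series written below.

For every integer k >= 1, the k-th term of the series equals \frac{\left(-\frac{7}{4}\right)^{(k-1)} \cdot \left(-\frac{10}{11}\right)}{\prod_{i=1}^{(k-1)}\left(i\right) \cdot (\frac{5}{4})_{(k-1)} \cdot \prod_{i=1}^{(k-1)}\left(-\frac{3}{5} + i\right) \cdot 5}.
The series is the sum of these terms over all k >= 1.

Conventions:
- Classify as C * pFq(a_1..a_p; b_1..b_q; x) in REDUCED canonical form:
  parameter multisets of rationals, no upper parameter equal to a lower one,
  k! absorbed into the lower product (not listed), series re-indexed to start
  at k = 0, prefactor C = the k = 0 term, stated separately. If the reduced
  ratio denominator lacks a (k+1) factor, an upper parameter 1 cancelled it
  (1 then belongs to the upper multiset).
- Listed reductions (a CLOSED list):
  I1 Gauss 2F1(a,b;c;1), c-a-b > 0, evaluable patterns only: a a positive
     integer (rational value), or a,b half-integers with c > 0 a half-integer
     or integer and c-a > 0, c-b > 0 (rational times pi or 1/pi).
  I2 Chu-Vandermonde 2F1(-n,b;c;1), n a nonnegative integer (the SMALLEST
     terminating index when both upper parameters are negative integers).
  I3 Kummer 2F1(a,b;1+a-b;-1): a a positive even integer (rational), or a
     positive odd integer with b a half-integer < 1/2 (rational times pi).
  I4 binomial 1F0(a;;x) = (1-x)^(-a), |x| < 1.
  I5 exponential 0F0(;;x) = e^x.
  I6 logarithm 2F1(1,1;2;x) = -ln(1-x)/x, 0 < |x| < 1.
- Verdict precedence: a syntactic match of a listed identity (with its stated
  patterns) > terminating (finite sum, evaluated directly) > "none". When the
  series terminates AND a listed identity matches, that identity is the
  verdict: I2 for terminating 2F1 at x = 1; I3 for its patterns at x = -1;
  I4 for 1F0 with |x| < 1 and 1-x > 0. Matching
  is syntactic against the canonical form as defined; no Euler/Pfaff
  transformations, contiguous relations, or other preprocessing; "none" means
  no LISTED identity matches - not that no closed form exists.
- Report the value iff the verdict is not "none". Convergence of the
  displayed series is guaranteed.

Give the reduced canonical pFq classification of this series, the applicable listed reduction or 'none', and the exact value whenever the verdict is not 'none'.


Canonical form: C = -\frac{2}{11} times 0F2 with upper {-}, lower {\frac{2}{5}, \frac{5}{4}}, x = -\frac{7}{4}. Verdict: none here - no I1-I6 shape fits x = -\frac{7}{4} with lower {\frac{2}{5}, \frac{5}{4}}.

Key step: t_0 being -\frac{2}{11}, the constant factors (prefactor -2/11) combine into one prefactor.
Step ratio: r(k) = -\frac{7}{4} * 1 / [(k+\frac{2}{5}) (k+\frac{5}{4}) (k+1)] - poly over poly, x = -\frac{7}{4} from leading terms; C = -\frac{2}{11} at k = 0.


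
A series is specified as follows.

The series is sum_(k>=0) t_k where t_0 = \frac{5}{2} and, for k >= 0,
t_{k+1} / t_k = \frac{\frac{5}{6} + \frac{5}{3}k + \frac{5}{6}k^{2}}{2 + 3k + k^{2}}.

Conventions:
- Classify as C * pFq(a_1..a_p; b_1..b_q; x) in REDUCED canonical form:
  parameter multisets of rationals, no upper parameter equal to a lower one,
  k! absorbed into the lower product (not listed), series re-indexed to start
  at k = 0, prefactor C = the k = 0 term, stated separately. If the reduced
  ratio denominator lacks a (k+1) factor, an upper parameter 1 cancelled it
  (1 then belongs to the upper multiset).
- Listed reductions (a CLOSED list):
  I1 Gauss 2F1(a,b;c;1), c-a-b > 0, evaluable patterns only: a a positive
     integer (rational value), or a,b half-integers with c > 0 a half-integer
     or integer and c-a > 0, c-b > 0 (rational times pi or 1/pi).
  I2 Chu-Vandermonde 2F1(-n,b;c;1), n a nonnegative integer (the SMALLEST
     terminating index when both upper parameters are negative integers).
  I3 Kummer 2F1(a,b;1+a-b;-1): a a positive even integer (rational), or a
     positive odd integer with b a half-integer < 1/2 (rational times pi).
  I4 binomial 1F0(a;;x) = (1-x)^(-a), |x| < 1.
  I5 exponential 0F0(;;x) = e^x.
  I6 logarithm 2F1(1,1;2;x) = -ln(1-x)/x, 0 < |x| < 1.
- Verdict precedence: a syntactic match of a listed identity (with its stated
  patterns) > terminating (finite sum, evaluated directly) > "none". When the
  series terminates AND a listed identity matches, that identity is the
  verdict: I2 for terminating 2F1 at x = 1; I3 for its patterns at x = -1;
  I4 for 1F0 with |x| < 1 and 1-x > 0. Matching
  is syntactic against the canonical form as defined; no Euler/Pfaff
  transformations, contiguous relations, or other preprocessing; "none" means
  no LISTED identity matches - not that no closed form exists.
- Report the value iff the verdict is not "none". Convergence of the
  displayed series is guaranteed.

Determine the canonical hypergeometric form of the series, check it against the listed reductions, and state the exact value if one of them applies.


Key step: t_0 being \frac{5}{2}, the expanded ratio factors over Q; C = 5/2, roots give parameters.
Step ratio: r(k) = \frac{5}{6} * (k+1) (k+1) / [(k+2) (k+1)] - rational in k, leading ratio \frac{5}{6}; with t_0 = \frac{5}{2}, classification follows.

Reduced: x = \frac{5}{6}, 2F1, upper = {1, 1}, lower = {2}, C = \frac{5}{2}. Verdict: the I6 logarithm reduction applies (the logarithm: parameters (1,1;2), x = \frac{5}{6}). Exact value: \left(-3\right) \cdot \ln\left(\frac{1}{6}\right).


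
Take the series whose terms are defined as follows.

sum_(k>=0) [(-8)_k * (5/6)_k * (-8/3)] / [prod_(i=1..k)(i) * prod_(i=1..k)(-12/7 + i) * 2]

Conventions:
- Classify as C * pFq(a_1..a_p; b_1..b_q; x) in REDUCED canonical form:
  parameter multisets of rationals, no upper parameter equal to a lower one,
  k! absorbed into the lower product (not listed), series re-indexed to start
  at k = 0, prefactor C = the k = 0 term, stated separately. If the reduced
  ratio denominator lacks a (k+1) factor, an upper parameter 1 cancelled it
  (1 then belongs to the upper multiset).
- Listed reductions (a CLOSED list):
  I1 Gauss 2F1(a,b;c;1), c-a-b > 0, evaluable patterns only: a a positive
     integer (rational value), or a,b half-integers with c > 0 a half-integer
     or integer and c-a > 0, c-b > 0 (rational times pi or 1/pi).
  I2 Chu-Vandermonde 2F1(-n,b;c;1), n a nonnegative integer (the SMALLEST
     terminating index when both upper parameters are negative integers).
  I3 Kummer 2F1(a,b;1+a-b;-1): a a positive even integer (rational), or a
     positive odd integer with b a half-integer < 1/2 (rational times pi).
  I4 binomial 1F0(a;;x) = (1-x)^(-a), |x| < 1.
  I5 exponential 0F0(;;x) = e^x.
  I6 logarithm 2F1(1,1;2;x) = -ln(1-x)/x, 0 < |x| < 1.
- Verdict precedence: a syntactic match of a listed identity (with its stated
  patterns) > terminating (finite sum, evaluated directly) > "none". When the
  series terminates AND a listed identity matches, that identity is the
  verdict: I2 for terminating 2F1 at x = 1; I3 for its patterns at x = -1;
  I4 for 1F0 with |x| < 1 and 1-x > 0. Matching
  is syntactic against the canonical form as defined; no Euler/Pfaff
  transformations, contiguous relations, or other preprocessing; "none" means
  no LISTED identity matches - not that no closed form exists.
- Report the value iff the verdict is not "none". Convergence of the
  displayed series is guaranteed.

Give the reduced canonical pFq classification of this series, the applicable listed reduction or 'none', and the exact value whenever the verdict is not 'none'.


First insight: x = 1 and the constant factors (C = -4/3) combine into one prefactor.
Term ratio: r(k) = 1 * (k-8) (k+5/6) / [(k-5/7) (k+1)] - poly over poly, x = 1 from leading terms; C = -4/3 at k = 0.

With C = -4/3: the canonical form is 2F1(-8, 5/6; -5/7; 1). Verdict: Chu-Vandermonde (I2) applies (terminating 2F1 at x = 1 with n = 8, b = 5/6, c = -5/7). Sum: 175204967197/322163785728.


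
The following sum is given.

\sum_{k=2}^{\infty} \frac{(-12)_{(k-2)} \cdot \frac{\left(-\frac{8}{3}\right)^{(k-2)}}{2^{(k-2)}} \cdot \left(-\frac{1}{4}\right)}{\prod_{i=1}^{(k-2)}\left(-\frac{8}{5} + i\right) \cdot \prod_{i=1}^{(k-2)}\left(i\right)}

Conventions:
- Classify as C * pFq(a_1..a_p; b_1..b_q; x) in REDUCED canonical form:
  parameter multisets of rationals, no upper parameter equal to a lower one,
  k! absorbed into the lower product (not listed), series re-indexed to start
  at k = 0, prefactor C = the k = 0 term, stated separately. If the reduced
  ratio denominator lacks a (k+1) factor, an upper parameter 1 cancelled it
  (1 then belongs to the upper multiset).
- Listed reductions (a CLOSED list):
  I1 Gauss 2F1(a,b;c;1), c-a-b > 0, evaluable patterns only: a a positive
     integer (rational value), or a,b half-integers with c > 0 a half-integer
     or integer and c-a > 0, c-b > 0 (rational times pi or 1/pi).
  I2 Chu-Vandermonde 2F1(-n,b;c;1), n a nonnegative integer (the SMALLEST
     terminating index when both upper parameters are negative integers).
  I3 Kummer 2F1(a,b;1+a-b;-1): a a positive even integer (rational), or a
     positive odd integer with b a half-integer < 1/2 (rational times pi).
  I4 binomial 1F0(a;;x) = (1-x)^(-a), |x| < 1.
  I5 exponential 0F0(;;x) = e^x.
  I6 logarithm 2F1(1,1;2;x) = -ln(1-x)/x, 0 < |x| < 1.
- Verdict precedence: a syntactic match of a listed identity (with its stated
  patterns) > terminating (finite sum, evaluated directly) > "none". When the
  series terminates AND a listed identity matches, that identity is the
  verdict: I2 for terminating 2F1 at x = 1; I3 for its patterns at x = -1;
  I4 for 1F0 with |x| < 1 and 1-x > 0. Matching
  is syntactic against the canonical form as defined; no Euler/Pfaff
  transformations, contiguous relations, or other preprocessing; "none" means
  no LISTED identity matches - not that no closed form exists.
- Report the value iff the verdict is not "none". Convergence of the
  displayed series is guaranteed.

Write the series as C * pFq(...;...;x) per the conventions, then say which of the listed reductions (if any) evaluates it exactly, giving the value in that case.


At argument -\frac{4}{3}: a 1F1 with upper {-12}, lower {-\frac{3}{5}}, scaled by C = -\frac{1}{4}. Verdict: terminating. (-12)_k vanishes past k = 12, leaving a 13-term sum, computed directly. Sum: \frac{42010307851836425081}{29183038762750236}.

The tell: with t_0 = -\frac{1}{4}, the lower running product (C = -1/4, x = -4/3) is a rising factorial.
Step ratio: r(k) = -\frac{4}{3} * (k-12) / [(k-\frac{3}{5}) (k+1)] - rational; roots negated = parameters, x = -\frac{4}{3}, C = -\frac{1}{4}.


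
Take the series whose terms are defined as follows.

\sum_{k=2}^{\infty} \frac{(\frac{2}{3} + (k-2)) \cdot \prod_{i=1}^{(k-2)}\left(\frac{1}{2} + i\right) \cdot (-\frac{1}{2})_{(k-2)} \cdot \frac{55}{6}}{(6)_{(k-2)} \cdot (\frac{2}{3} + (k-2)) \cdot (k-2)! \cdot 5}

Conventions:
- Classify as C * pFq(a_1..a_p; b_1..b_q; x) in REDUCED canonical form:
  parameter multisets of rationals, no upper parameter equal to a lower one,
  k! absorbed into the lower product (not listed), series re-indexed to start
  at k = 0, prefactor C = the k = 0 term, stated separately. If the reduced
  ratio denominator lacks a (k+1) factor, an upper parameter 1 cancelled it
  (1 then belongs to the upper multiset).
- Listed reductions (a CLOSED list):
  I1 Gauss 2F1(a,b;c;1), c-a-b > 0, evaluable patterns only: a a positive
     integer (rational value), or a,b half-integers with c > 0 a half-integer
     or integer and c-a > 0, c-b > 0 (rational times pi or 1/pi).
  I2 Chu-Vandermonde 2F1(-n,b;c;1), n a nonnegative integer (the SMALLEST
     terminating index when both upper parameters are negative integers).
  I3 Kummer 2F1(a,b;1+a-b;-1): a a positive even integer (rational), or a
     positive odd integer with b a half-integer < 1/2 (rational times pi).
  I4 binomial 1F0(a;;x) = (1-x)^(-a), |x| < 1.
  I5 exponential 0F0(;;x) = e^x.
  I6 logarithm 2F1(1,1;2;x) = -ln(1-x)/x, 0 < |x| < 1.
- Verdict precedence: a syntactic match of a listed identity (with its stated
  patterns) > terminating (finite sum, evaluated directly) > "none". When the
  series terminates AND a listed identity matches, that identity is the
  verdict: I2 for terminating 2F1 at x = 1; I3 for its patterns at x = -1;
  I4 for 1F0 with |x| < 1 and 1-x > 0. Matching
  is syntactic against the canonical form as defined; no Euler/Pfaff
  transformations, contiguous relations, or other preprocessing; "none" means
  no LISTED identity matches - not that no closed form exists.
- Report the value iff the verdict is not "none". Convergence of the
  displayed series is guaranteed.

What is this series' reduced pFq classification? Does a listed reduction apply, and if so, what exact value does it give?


Reduced: x = 1, 2F1, upper = {-\frac{1}{2}, \frac{3}{2}}, lower = {6}, C = \frac{11}{6}. Verdict: Gauss (I1, half-integer pattern) applies (x = 1; upper {-\frac{1}{2}, \frac{3}{2}} half-integers, c = 6 in the evaluable pattern). Exact value: \frac{32768}{6615} / \pi.

Key observation: t_0 = \frac{11}{6} here, and k + 2/3 divides numerator and denominator alike; C = 11/6, x = 1 after cancelling.
Consecutive-term ratio: r(k) = 1 * (k-\frac{1}{2}) (k+\frac{3}{2}) / [(k+6) (k+1)] - rational; roots negated = parameters, x = 1, C = \frac{11}{6}.
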